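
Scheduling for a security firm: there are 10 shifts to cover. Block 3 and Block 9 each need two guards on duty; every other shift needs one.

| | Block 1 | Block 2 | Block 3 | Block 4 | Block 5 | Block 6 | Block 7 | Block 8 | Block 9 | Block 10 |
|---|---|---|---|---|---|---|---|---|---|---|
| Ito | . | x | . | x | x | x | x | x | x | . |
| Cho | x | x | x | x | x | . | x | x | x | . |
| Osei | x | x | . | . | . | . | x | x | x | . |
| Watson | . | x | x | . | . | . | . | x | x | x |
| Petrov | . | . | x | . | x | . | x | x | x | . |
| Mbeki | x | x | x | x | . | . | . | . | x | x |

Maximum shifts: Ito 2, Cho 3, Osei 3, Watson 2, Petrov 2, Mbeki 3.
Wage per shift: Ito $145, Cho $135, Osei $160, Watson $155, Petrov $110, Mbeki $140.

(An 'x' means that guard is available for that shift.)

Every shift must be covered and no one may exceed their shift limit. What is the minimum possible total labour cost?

Block 6 can only be covered by Ito, so that assignment is forced.
Picking the cheapest available guard for each shift independently would cost $1510, but that ignores the shift limits.
An optimal schedule: Block 1→Cho, Block 2→Cho, Block 3→Mbeki+Watson, Block 4→Cho, Block 5→Petrov, Block 6→Ito, Block 7→Petrov, Block 8→Ito, Block 9→Mbeki+Watson, Block 10→Mbeki.
Total: 135 + 135 + 140 + 155 + 135 + 110 + 145 + 110 + 145 + 140 + 155 + 140 = $1645.

$1645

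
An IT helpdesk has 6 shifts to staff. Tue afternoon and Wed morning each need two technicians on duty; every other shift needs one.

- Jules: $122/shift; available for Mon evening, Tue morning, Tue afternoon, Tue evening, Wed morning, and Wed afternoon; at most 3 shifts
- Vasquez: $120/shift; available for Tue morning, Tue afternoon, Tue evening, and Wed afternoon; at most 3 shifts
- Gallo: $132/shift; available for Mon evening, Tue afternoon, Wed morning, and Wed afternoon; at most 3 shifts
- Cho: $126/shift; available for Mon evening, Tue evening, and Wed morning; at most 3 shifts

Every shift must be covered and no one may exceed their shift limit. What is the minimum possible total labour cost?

$978

Picking the cheapest available technician for each shift independently would cost $972, but that ignores the shift limits.
An optimal schedule: Mon evening→Jules, Tue morning→Vasquez, Tue afternoon→Vasquez+Jules, Tue evening→Cho, Wed morning→Jules+Cho, Wed afternoon→Vasquez.
Total: 122 + 120 + 120 + 122 + 126 + 122 + 126 + 120 = $978.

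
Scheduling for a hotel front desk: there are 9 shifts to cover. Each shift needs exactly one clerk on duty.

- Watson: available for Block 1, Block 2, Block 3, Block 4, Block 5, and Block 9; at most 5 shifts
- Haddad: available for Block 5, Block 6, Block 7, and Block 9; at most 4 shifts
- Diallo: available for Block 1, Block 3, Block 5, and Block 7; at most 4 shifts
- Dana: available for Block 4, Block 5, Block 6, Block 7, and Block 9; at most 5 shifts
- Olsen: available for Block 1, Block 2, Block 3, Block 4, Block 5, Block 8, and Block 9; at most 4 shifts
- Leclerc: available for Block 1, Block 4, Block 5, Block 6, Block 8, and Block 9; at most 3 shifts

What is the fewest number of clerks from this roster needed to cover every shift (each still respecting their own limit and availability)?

2

9 slots to fill and no one can take more than 5, so at least ⌈9/5⌉ = 2 clerks are needed.
Dana and Olsen alone can cover everything: Block 1→Olsen, Block 2→Olsen, Block 3→Olsen, Block 4→Dana, Block 5→Dana, Block 6→Dana, Block 7→Dana, Block 8→Olsen, Block 9→Dana.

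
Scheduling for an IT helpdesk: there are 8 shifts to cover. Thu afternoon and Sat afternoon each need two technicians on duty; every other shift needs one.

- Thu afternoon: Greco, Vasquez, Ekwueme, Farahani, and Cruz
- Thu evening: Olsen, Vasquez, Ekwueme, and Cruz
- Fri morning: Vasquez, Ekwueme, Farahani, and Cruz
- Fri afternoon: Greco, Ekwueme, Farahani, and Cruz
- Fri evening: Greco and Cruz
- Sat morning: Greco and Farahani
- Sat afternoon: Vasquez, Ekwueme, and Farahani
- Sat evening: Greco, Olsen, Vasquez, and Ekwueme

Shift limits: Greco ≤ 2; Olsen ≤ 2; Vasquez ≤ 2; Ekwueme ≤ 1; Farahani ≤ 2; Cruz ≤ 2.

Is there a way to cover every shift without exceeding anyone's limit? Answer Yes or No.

One valid schedule: Thu afternoon→Farahani+Cruz, Thu evening→Olsen, Fri morning→Vasquez, Fri afternoon→Farahani, Fri evening→Greco, Sat morning→Greco, Sat afternoon→Vasquez+Ekwueme, Sat evening→Olsen.
Loads: Greco 2/2, Olsen 2/2, Vasquez 2/2, Ekwueme 1/1, Farahani 2/2, Cruz 1/2 — all within limits.

Yes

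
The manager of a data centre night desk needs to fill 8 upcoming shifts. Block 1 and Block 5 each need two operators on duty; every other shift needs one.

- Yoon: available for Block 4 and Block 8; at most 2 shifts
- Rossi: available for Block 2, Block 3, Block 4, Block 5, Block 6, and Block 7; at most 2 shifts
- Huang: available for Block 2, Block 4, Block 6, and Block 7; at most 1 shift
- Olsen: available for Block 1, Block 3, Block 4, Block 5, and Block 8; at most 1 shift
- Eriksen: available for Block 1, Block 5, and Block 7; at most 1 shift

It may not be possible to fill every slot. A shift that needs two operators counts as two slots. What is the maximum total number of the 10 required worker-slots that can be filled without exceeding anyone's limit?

Total capacity across all operators is 2+2+1+1+1 = 7, and 10 slots are needed, so at most 7 can be filled.
An assignment achieving 7: Block 1→Olsen+Eriksen, Block 2→Rossi, Block 3→Rossi, Block 4→Yoon, Block 6→Huang, Block 8→Yoon.
Loads: Yoon 2/2, Rossi 2/2, Huang 1/1, Olsen 1/1, Eriksen 1/1.

7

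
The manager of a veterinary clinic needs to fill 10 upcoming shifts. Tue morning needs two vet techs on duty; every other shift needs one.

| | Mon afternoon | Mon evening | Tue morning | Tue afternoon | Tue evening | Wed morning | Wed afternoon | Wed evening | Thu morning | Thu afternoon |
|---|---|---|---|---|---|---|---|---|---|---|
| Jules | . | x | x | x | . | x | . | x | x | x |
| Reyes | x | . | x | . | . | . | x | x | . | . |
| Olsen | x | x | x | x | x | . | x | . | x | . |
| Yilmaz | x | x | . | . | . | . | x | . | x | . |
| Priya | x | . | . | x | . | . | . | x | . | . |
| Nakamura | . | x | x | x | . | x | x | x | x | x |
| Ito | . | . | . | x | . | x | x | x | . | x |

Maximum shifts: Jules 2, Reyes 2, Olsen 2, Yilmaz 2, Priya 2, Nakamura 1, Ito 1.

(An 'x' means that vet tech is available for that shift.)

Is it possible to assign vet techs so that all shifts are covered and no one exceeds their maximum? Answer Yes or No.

Yes

Tue evening can only be covered by Olsen, so that assignment is forced.
One valid schedule: Mon afternoon→Reyes, Mon evening→Olsen, Tue morning→Reyes+Nakamura, Tue afternoon→Priya, Tue evening→Olsen, Wed morning→Jules, Wed afternoon→Yilmaz, Wed evening→Priya, Thu morning→Yilmaz, Thu afternoon→Jules.
Loads: Jules 2/2, Reyes 2/2, Olsen 2/2, Yilmaz 2/2, Priya 2/2, Nakamura 1/1, Ito 0/1 — all within limits.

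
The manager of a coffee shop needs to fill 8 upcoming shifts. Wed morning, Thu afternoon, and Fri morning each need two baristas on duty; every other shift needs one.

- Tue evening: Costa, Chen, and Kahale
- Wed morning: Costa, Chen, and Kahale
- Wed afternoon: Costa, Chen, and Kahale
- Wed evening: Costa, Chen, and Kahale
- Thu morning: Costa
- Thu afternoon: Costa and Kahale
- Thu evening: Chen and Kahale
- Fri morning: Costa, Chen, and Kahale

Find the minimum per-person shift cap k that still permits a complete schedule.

With 3 baristas and 11 worker-slots to fill, someone must work at least ⌈11/3⌉ = 4 shifts, so k ≥ 4.
k = 4 works: Tue evening→Costa, Wed morning→Costa+Chen, Wed afternoon→Chen, Wed evening→Kahale, Thu morning→Costa, Thu afternoon→Costa+Kahale, Thu evening→Chen, Fri morning→Chen+Kahale.
Loads: Costa 4, Chen 4, Kahale 3 — all ≤ 4.

4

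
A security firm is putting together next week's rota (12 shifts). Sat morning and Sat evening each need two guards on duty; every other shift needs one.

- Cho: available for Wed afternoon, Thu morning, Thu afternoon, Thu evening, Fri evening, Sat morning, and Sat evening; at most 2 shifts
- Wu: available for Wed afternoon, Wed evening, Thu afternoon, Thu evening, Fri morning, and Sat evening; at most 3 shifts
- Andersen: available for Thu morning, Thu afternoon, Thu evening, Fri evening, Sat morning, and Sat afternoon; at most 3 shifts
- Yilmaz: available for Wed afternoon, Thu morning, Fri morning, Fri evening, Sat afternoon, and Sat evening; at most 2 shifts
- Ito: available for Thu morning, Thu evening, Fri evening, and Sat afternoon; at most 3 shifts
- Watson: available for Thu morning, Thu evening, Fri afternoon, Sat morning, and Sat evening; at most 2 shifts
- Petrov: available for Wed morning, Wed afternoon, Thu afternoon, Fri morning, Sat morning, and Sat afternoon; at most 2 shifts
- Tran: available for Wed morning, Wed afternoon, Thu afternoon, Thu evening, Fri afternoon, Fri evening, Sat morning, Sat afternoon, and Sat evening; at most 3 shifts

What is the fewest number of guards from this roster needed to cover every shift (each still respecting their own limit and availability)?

14 slots to fill and no one can take more than 3, so at least ⌈14/3⌉ = 5 guards are needed.
Cho, Wu, Andersen, Ito, and Tran alone can cover everything: Wed morning→Tran, Wed afternoon→Cho, Wed evening→Wu, Thu morning→Andersen, Thu afternoon→Andersen, Thu evening→Ito, Fri morning→Wu, Fri afternoon→Tran, Fri evening→Ito, Sat morning→Cho+Andersen, Sat afternoon→Ito, Sat evening→Wu+Tran.

5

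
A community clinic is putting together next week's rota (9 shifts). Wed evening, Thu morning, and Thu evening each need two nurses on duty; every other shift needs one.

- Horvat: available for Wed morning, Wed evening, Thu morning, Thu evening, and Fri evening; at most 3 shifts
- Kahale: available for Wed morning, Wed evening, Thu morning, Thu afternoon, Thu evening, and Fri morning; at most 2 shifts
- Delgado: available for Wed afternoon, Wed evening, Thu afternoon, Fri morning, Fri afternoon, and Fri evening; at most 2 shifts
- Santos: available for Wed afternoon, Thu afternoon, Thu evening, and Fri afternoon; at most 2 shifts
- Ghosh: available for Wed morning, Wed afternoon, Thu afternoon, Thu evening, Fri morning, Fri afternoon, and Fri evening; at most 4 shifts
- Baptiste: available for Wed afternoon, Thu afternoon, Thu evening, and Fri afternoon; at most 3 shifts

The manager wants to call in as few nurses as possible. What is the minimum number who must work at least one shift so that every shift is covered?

4

12 slots to fill and no one can take more than 4, so at least ⌈12/4⌉ = 3 nurses are needed.
Any 3 nurses together have capacity at most 4+3+3 = 10 < 12 slots, so 3 can never suffice.
Horvat, Kahale, Ghosh, and Baptiste alone can cover everything: Wed morning→Ghosh, Wed afternoon→Ghosh, Wed evening→Horvat+Kahale, Thu morning→Horvat+Kahale, Thu afternoon→Baptiste, Thu evening→Ghosh+Baptiste, Fri morning→Ghosh, Fri afternoon→Baptiste, Fri evening→Horvat.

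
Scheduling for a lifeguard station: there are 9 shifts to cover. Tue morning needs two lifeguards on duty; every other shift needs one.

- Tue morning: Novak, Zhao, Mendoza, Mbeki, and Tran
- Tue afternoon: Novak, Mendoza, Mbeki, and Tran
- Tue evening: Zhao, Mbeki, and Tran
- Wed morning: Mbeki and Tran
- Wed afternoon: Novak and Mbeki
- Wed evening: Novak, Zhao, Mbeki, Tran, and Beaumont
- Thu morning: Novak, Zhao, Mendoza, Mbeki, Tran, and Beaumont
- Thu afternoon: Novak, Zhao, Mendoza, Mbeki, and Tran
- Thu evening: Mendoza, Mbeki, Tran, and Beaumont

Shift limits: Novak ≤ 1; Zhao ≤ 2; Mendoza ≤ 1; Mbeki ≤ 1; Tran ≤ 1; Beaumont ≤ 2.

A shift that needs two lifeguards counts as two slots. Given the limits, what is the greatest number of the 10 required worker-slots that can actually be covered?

8

Total capacity across all lifeguards is 1+2+1+1+1+2 = 8, and 10 slots are needed, so at most 8 can be filled.
An assignment achieving 8: Tue morning→Zhao, Tue afternoon→Mendoza, Tue evening→Zhao, Wed morning→Mbeki, Wed afternoon→Novak, Wed evening→Beaumont, Thu morning→Beaumont, Thu evening→Tran.
Loads: Novak 1/1, Zhao 2/2, Mendoza 1/1, Mbeki 1/1, Tran 1/1, Beaumont 2/2.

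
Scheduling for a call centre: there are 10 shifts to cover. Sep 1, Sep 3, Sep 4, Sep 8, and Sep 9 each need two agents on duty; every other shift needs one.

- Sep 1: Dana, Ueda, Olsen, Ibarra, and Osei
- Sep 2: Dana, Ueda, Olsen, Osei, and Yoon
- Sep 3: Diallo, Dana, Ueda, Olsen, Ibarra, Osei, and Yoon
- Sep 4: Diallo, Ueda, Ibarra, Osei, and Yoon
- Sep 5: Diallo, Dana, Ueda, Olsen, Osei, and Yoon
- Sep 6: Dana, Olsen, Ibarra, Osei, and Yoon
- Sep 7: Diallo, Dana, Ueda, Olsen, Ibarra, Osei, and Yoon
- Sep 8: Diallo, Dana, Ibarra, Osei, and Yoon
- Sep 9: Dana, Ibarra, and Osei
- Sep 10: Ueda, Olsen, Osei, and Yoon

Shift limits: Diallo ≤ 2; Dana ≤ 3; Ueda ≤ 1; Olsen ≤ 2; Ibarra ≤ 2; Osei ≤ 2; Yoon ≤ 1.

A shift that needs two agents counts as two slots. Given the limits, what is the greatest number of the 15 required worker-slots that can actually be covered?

Total capacity across all agents is 2+3+1+2+2+2+1 = 13, and 15 slots are needed, so at most 13 can be filled.
An assignment achieving 13: Sep 1→Dana+Olsen, Sep 2→Dana, Sep 3→Yoon, Sep 4→Diallo+Ibarra, Sep 5→Osei, Sep 6→Olsen, Sep 8→Diallo+Osei, Sep 9→Dana+Ibarra, Sep 10→Ueda.
Loads: Diallo 2/2, Dana 3/3, Ueda 1/1, Olsen 2/2, Ibarra 2/2, Osei 2/2, Yoon 1/1.

13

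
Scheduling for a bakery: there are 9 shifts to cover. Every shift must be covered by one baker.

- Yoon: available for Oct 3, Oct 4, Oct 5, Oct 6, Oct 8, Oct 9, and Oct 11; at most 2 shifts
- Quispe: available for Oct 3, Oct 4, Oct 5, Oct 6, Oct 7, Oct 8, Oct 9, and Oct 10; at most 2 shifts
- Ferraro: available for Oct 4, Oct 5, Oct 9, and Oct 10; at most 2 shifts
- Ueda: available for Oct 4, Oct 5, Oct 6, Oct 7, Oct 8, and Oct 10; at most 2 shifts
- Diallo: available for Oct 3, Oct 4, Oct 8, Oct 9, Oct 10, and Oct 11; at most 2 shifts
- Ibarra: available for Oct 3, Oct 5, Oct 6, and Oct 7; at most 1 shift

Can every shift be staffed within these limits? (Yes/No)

One valid schedule: Oct 3→Yoon, Oct 4→Ueda, Oct 5→Ibarra, Oct 6→Quispe, Oct 7→Quispe, Oct 8→Ueda, Oct 9→Ferraro, Oct 10→Ferraro, Oct 11→Yoon.
Loads: Yoon 2/2, Quispe 2/2, Ferraro 2/2, Ueda 2/2, Diallo 0/2, Ibarra 1/1 — all within limits.

Yes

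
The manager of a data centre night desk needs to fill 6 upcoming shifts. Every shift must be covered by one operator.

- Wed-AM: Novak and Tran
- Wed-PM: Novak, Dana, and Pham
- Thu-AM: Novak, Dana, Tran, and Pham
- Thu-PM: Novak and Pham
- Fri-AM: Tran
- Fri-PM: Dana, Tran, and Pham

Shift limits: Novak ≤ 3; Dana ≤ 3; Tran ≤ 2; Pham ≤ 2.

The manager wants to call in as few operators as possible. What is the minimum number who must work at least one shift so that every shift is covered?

6 slots to fill and no one can take more than 3, so at least ⌈6/3⌉ = 2 operators are needed.
No set of 2 operators can cover every shift (each such set leaves at least one shift with no one available or exceeds a cap).
Novak, Dana, and Tran alone can cover everything: Wed-AM→Novak, Wed-PM→Novak, Thu-AM→Dana, Thu-PM→Novak, Fri-AM→Tran, Fri-PM→Dana.

3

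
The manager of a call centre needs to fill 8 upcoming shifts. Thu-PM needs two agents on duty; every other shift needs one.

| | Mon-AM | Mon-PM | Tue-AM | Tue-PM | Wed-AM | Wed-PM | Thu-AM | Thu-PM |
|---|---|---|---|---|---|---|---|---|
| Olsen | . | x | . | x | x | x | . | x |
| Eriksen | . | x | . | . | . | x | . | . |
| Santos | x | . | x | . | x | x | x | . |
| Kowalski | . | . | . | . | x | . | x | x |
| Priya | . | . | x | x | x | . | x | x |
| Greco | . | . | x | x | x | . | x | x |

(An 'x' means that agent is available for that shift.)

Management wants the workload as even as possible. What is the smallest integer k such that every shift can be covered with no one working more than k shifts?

With 6 agents and 9 worker-slots to fill, someone must work at least ⌈9/6⌉ = 2 shifts, so k ≥ 2.
k = 2 works: Mon-AM→Santos, Mon-PM→Olsen, Tue-AM→Santos, Tue-PM→Olsen, Wed-AM→Kowalski, Wed-PM→Eriksen, Thu-AM→Kowalski, Thu-PM→Priya+Greco.
Loads: Olsen 2, Eriksen 1, Santos 2, Kowalski 2, Priya 1, Greco 1 — all ≤ 2.

2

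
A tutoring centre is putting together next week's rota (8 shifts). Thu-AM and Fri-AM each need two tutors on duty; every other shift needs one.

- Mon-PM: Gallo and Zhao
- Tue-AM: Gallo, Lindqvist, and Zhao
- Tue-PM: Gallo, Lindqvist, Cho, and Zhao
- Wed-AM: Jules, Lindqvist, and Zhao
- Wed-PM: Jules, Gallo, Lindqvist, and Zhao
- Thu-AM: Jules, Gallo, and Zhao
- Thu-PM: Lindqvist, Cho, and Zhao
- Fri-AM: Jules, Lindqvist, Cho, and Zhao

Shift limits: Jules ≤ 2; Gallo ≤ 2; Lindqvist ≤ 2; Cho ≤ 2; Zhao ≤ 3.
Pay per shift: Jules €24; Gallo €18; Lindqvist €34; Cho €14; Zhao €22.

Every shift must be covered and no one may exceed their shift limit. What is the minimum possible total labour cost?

Picking the cheapest available tutor for each shift independently would cost €180, but that ignores the shift limits.
An optimal schedule: Mon-PM→Gallo, Tue-AM→Gallo, Tue-PM→Cho, Wed-AM→Zhao, Wed-PM→Zhao, Thu-AM→Zhao+Jules, Thu-PM→Cho, Fri-AM→Jules+Lindqvist.
Total: 18 + 18 + 14 + 22 + 22 + 22 + 24 + 14 + 24 + 34 = €212.

€212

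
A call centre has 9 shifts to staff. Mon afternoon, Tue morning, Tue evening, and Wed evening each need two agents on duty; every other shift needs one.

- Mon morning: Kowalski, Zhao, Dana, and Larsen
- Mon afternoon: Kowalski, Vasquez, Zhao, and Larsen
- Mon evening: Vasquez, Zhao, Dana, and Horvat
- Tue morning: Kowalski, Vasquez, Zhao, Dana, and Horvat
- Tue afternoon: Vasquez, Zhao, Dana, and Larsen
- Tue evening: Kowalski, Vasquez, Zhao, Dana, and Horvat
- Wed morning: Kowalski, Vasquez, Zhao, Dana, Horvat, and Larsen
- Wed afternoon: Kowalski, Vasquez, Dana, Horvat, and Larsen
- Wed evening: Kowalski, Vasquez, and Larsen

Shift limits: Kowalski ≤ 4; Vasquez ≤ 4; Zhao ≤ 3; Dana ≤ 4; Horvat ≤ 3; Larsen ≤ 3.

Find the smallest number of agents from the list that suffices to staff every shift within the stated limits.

4

13 slots to fill and no one can take more than 4, so at least ⌈13/4⌉ = 4 agents are needed.
Kowalski, Vasquez, Zhao, and Dana alone can cover everything: Mon morning→Kowalski, Mon afternoon→Kowalski+Vasquez, Mon evening→Vasquez, Tue morning→Zhao+Dana, Tue afternoon→Vasquez, Tue evening→Zhao+Dana, Wed morning→Zhao, Wed afternoon→Kowalski, Wed evening→Kowalski+Vasquez.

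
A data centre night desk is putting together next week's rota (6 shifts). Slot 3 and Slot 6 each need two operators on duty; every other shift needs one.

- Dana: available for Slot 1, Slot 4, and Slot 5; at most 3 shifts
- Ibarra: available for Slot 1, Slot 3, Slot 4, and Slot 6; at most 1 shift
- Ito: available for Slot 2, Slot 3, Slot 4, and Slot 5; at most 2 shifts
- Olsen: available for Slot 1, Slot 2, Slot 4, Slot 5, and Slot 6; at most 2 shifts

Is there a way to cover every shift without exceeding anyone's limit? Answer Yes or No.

Total capacity is 8 and 8 slots are needed, so capacity alone doesn't rule it out.
Shifts {Slot 3, Slot 6} need 4 worker-slots in total, but the operators available for any of those shifts (Ibarra, Ito, and Olsen) can supply at most 3 among them. So no valid schedule exists.

No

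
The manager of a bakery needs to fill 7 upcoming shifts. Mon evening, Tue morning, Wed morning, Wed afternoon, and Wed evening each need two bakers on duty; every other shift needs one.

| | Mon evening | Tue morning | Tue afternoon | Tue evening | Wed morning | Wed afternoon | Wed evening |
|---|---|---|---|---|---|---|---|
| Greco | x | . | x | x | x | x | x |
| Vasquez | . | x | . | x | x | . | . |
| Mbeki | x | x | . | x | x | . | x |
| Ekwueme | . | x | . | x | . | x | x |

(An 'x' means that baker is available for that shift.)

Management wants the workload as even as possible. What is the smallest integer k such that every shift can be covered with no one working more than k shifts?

With 4 bakers and 12 worker-slots to fill, someone must work at least ⌈12/4⌉ = 3 shifts, so k ≥ 3.
k = 3 works: Mon evening→Greco+Mbeki, Tue morning→Vasquez+Ekwueme, Tue afternoon→Greco, Tue evening→Vasquez, Wed morning→Vasquez+Mbeki, Wed afternoon→Greco+Ekwueme, Wed evening→Mbeki+Ekwueme.
Loads: Greco 3, Vasquez 3, Mbeki 3, Ekwueme 3 — all ≤ 3.

3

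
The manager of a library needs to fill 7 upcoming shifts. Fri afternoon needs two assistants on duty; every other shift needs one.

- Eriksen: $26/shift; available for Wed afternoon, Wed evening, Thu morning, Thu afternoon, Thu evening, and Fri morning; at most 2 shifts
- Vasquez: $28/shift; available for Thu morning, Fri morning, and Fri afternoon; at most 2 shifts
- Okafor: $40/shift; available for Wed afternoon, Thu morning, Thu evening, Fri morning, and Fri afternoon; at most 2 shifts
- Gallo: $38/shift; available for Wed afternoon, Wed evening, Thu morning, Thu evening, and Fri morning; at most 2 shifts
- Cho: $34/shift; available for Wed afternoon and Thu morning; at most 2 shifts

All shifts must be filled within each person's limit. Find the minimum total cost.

$254

Thu afternoon can only be covered by Eriksen, so that assignment is forced.
Fri afternoon can only be covered by Vasquez and Okafor, so that assignment is forced.
Picking the cheapest available assistant for each shift independently would cost $224, but that ignores the shift limits.
An optimal schedule: Wed afternoon→Cho, Wed evening→Eriksen, Thu morning→Cho, Thu afternoon→Eriksen, Thu evening→Gallo, Fri morning→Vasquez, Fri afternoon→Vasquez+Okafor.
Total: 34 + 26 + 34 + 26 + 38 + 28 + 28 + 40 = $254.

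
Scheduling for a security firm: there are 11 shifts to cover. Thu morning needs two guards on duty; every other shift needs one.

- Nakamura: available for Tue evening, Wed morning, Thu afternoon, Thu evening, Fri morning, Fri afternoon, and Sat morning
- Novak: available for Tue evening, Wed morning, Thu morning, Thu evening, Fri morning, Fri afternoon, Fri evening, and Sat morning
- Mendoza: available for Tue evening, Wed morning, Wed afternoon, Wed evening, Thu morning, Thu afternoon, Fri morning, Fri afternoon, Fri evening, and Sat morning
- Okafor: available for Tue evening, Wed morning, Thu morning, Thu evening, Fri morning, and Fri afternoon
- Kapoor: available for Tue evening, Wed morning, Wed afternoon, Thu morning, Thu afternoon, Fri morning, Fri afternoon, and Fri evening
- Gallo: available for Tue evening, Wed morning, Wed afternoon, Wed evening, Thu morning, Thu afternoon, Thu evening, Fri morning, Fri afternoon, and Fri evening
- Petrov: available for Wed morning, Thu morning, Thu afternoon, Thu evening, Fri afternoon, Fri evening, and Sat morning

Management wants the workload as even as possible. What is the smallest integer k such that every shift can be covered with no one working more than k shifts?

2

With 7 guards and 12 worker-slots to fill, someone must work at least ⌈12/7⌉ = 2 shifts, so k ≥ 2.
k = 2 works: Tue evening→Okafor, Wed morning→Kapoor, Wed afternoon→Mendoza, Wed evening→Mendoza, Thu morning→Gallo+Petrov, Thu afternoon→Nakamura, Thu evening→Novak, Fri morning→Okafor, Fri afternoon→Kapoor, Fri evening→Novak, Sat morning→Nakamura.
Loads: Nakamura 2, Novak 2, Mendoza 2, Okafor 2, Kapoor 2, Gallo 1, Petrov 1 — all ≤ 2.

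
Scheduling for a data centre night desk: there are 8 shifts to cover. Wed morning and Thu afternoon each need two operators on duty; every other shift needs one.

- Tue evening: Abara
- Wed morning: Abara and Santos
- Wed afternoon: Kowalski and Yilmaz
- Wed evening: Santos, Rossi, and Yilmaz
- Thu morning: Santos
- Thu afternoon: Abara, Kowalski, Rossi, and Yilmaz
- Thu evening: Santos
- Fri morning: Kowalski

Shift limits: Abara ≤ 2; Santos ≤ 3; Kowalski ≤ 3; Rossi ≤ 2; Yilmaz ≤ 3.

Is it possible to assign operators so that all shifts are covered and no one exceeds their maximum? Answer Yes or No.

Tue evening can only be covered by Abara, so that assignment is forced.
Wed morning can only be covered by Abara and Santos, so that assignment is forced.
Thu morning can only be covered by Santos, so that assignment is forced.
One valid schedule: Tue evening→Abara, Wed morning→Abara+Santos, Wed afternoon→Kowalski, Wed evening→Rossi, Thu morning→Santos, Thu afternoon→Kowalski+Rossi, Thu evening→Santos, Fri morning→Kowalski.
Loads: Abara 2/2, Santos 3/3, Kowalski 3/3, Rossi 2/2, Yilmaz 0/3 — all within limits.

Yes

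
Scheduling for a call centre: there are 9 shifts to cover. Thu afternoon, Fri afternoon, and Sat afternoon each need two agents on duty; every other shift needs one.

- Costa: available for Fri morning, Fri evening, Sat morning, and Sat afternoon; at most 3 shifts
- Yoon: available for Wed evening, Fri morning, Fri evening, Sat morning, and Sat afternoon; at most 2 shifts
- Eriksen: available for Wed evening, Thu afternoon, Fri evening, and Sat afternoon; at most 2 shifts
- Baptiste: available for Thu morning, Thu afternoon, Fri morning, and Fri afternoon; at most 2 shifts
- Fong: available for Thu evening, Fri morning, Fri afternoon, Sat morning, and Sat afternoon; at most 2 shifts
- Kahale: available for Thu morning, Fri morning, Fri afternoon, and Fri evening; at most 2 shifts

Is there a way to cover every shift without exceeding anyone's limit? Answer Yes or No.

Yes

Thu afternoon can only be covered by Eriksen and Baptiste, so that assignment is forced.
Thu evening can only be covered by Fong, so that assignment is forced.
One valid schedule: Wed evening→Yoon, Thu morning→Baptiste, Thu afternoon→Eriksen+Baptiste, Thu evening→Fong, Fri morning→Costa, Fri afternoon→Fong+Kahale, Fri evening→Costa, Sat morning→Costa, Sat afternoon→Yoon+Eriksen.
Loads: Costa 3/3, Yoon 2/2, Eriksen 2/2, Baptiste 2/2, Fong 2/2, Kahale 1/2 — all within limits.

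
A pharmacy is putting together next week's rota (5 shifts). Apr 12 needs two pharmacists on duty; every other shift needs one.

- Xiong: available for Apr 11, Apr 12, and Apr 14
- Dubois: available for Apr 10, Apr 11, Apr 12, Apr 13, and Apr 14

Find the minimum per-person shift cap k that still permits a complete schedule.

3

With 2 pharmacists and 6 worker-slots to fill, someone must work at least ⌈6/2⌉ = 3 shifts, so k ≥ 3.
k = 3 works: Apr 10→Dubois, Apr 11→Xiong, Apr 12→Xiong+Dubois, Apr 13→Dubois, Apr 14→Xiong.
Loads: Xiong 3, Dubois 3 — all ≤ 3.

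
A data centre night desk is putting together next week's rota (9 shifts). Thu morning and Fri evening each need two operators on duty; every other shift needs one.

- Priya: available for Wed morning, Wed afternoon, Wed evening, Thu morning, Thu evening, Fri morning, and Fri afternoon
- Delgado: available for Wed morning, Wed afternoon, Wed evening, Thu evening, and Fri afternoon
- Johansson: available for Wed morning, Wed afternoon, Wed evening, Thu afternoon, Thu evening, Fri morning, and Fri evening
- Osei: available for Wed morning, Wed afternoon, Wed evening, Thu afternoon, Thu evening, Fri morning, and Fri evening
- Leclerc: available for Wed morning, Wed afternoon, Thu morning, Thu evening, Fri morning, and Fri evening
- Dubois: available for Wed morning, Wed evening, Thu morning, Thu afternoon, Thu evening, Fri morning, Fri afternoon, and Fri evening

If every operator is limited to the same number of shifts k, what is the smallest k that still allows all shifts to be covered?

With 6 operators and 11 worker-slots to fill, someone must work at least ⌈11/6⌉ = 2 shifts, so k ≥ 2.
k = 2 works: Wed morning→Osei, Wed afternoon→Delgado, Wed evening→Delgado, Thu morning→Priya+Leclerc, Thu afternoon→Johansson, Thu evening→Osei, Fri morning→Johansson, Fri afternoon→Priya, Fri evening→Leclerc+Dubois.
Loads: Priya 2, Delgado 2, Johansson 2, Osei 2, Leclerc 2, Dubois 1 — all ≤ 2.

2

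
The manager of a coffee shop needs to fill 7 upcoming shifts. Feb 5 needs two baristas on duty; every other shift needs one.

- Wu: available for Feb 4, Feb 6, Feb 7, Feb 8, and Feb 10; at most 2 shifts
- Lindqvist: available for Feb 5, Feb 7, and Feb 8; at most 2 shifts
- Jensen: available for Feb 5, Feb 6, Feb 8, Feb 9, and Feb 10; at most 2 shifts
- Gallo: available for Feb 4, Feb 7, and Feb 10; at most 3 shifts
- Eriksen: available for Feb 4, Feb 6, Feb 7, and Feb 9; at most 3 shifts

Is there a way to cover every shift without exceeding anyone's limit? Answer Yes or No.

Feb 5 can only be covered by Lindqvist and Jensen, so that assignment is forced.
One valid schedule: Feb 4→Wu, Feb 5→Lindqvist+Jensen, Feb 6→Wu, Feb 7→Gallo, Feb 8→Lindqvist, Feb 9→Jensen, Feb 10→Gallo.
Loads: Wu 2/2, Lindqvist 2/2, Jensen 2/2, Gallo 2/3, Eriksen 0/3 — all within limits.

Yes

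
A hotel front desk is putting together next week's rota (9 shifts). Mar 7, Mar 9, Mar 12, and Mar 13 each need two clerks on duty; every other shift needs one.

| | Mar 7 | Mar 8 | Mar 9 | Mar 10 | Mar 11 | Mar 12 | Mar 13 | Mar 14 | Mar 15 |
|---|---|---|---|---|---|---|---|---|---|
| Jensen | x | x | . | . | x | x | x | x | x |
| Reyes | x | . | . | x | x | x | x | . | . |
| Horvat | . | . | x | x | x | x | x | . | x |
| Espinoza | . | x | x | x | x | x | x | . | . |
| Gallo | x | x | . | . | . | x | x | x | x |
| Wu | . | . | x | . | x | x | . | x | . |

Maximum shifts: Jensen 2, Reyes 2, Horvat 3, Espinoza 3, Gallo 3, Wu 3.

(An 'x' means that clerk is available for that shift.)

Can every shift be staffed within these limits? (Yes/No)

One valid schedule: Mar 7→Jensen+Reyes, Mar 8→Jensen, Mar 9→Horvat+Espinoza, Mar 10→Reyes, Mar 11→Horvat, Mar 12→Espinoza+Gallo, Mar 13→Espinoza+Gallo, Mar 14→Gallo, Mar 15→Horvat.
Loads: Jensen 2/2, Reyes 2/2, Horvat 3/3, Espinoza 3/3, Gallo 3/3, Wu 0/3 — all within limits.

Yes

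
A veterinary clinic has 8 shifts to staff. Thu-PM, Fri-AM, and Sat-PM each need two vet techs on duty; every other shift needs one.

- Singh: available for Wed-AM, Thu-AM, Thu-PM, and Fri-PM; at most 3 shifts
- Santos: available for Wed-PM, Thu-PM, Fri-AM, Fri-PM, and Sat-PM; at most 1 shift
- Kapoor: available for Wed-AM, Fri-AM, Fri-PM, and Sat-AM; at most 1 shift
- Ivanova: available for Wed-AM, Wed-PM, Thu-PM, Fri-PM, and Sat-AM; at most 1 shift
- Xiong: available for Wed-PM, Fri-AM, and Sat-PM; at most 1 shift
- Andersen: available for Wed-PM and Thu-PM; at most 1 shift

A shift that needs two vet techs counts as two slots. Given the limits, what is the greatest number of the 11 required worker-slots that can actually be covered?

Total capacity across all vet techs is 3+1+1+1+1+1 = 8, and 11 slots are needed, so at most 8 can be filled.
An assignment achieving 8: Wed-AM→Singh, Wed-PM→Ivanova, Thu-AM→Singh, Thu-PM→Singh+Andersen, Sat-AM→Kapoor, Sat-PM→Santos+Xiong.
Loads: Singh 3/3, Santos 1/1, Kapoor 1/1, Ivanova 1/1, Xiong 1/1, Andersen 1/1.

8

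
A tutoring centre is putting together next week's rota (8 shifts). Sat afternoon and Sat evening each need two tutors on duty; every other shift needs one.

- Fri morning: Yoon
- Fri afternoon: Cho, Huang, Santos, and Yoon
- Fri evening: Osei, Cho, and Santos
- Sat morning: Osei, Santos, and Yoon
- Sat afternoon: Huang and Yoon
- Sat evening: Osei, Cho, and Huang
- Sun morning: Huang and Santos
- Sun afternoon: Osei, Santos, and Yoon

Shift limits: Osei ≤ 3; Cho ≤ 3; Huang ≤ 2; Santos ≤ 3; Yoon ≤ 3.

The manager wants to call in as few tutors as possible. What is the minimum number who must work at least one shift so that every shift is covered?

4

10 slots to fill and no one can take more than 3, so at least ⌈10/3⌉ = 4 tutors are needed.
Osei, Cho, Huang, and Yoon alone can cover everything: Fri morning→Yoon, Fri afternoon→Cho, Fri evening→Osei, Sat morning→Osei, Sat afternoon→Huang+Yoon, Sat evening→Osei+Cho, Sun morning→Huang, Sun afternoon→Yoon.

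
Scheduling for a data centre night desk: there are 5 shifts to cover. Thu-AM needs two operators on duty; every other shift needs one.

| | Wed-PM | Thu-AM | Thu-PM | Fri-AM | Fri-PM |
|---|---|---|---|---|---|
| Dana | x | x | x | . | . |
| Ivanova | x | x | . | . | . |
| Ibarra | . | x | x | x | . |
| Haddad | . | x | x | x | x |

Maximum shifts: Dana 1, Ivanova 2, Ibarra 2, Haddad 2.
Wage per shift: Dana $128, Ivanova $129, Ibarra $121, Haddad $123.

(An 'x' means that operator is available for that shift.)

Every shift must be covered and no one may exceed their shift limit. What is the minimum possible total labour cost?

$745

Fri-PM can only be covered by Haddad, so that assignment is forced.
Picking the cheapest available operator for each shift independently would cost $737, but that ignores the shift limits.
An optimal schedule: Wed-PM→Dana, Thu-AM→Ivanova+Haddad, Thu-PM→Ibarra, Fri-AM→Ibarra, Fri-PM→Haddad.
Total: 128 + 129 + 123 + 121 + 121 + 123 = $745.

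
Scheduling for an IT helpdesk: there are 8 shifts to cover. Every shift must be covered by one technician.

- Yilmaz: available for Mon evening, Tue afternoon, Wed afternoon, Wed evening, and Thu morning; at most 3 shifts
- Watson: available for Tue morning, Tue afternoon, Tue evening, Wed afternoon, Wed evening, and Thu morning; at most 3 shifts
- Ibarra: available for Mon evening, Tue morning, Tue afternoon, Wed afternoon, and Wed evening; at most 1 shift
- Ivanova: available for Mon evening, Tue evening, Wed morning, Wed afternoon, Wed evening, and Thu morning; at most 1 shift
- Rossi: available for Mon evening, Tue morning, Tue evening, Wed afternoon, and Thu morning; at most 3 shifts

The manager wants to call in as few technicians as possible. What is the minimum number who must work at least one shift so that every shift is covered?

8 slots to fill and no one can take more than 3, so at least ⌈8/3⌉ = 3 technicians are needed.
No set of 3 technicians can cover every shift (each such set leaves at least one shift with no one available or exceeds a cap).
Yilmaz, Watson, Ibarra, and Ivanova alone can cover everything: Mon evening→Yilmaz, Tue morning→Watson, Tue afternoon→Yilmaz, Tue evening→Watson, Wed morning→Ivanova, Wed afternoon→Watson, Wed evening→Ibarra, Thu morning→Yilmaz.

4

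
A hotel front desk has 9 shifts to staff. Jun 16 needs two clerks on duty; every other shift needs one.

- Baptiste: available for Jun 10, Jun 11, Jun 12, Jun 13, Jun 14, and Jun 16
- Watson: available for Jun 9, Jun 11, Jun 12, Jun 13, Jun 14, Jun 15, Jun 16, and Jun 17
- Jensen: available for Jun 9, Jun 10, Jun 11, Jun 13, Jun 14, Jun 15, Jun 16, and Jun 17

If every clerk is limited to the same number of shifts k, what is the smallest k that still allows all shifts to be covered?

With 3 clerks and 10 worker-slots to fill, someone must work at least ⌈10/3⌉ = 4 shifts, so k ≥ 4.
k = 4 works: Jun 9→Watson, Jun 10→Baptiste, Jun 11→Baptiste, Jun 12→Baptiste, Jun 13→Baptiste, Jun 14→Jensen, Jun 15→Watson, Jun 16→Watson+Jensen, Jun 17→Watson.
Loads: Baptiste 4, Watson 4, Jensen 2 — all ≤ 4.

4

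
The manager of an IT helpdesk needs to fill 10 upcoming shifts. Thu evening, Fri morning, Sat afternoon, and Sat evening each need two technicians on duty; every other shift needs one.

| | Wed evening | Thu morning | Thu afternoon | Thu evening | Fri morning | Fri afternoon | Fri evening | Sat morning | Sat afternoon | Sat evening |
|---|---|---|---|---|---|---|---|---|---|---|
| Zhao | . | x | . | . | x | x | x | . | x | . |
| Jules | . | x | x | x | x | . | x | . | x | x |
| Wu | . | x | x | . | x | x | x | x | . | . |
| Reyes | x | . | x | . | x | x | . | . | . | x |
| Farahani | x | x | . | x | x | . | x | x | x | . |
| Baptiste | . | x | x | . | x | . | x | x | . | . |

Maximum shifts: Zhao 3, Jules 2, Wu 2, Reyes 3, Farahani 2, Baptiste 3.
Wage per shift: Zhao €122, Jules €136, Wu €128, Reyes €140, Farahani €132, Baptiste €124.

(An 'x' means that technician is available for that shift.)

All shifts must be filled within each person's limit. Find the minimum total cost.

€1810

Thu evening can only be covered by Jules and Farahani, so that assignment is forced.
Sat evening can only be covered by Jules and Reyes, so that assignment is forced.
Picking the cheapest available technician for each shift independently would cost €1790, but that ignores the shift limits.
An optimal schedule: Wed evening→Reyes, Thu morning→Zhao, Thu afternoon→Baptiste, Thu evening→Farahani+Jules, Fri morning→Baptiste+Wu, Fri afternoon→Zhao, Fri evening→Wu, Sat morning→Baptiste, Sat afternoon→Zhao+Farahani, Sat evening→Jules+Reyes.
Total: 140 + 122 + 124 + 132 + 136 + 124 + 128 + 122 + 128 + 124 + 122 + 132 + 136 + 140 = €1810.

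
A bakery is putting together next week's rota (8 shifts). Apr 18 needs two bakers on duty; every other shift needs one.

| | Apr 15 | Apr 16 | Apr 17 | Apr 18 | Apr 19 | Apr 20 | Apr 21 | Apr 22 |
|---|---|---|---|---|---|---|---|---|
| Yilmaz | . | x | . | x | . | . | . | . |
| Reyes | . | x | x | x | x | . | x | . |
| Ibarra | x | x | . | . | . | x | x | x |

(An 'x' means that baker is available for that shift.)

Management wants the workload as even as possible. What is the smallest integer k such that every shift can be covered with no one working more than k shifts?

4

With 3 bakers and 9 worker-slots to fill, someone must work at least ⌈9/3⌉ = 3 shifts, so k ≥ 3.
k = 3 is infeasible (exhaustive check).
k = 4 works: Apr 15→Ibarra, Apr 16→Yilmaz, Apr 17→Reyes, Apr 18→Yilmaz+Reyes, Apr 19→Reyes, Apr 20→Ibarra, Apr 21→Reyes, Apr 22→Ibarra.
Loads: Yilmaz 2, Reyes 4, Ibarra 3 — all ≤ 4.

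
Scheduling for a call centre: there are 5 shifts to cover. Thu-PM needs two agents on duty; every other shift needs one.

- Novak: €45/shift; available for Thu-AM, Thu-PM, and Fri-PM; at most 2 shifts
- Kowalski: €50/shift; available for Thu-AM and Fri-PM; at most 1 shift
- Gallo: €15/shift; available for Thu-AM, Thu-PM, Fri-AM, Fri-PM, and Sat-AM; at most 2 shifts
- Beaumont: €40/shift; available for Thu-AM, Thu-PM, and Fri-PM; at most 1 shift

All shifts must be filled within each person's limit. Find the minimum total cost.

Fri-AM can only be covered by Gallo, so that assignment is forced.
Sat-AM can only be covered by Gallo, so that assignment is forced.
Picking the cheapest available agent for each shift independently would cost €115, but that ignores the shift limits.
An optimal schedule: Thu-AM→Novak, Thu-PM→Novak+Beaumont, Fri-AM→Gallo, Fri-PM→Kowalski, Sat-AM→Gallo.
Total: 45 + 45 + 40 + 15 + 50 + 15 = €210.

€210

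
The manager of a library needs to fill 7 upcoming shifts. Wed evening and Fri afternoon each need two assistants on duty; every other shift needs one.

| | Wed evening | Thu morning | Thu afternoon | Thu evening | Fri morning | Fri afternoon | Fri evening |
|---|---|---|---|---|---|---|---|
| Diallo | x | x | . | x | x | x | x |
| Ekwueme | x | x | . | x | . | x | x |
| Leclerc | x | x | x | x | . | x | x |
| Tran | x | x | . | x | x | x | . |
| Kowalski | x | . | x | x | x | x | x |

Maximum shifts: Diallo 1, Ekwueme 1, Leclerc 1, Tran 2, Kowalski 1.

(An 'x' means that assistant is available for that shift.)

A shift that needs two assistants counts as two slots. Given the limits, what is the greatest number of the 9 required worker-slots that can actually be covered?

6

Total capacity across all assistants is 1+1+1+2+1 = 6, and 9 slots are needed, so at most 6 can be filled.
An assignment achieving 6: Wed evening→Tran, Thu morning→Ekwueme, Thu afternoon→Leclerc, Thu evening→Tran, Fri morning→Diallo, Fri evening→Kowalski.
Loads: Diallo 1/1, Ekwueme 1/1, Leclerc 1/1, Tran 2/2, Kowalski 1/1.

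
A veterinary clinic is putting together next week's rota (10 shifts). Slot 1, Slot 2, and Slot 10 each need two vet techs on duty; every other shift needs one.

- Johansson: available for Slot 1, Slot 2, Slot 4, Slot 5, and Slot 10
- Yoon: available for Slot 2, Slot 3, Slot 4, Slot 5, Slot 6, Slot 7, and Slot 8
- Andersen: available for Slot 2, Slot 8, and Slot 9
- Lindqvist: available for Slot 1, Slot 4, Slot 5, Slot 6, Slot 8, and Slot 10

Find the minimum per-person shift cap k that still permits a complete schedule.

With 4 vet techs and 13 worker-slots to fill, someone must work at least ⌈13/4⌉ = 4 shifts, so k ≥ 4.
k = 4 works: Slot 1→Johansson+Lindqvist, Slot 2→Johansson+Yoon, Slot 3→Yoon, Slot 4→Johansson, Slot 5→Lindqvist, Slot 6→Yoon, Slot 7→Yoon, Slot 8→Andersen, Slot 9→Andersen, Slot 10→Johansson+Lindqvist.
Loads: Johansson 4, Yoon 4, Andersen 2, Lindqvist 3 — all ≤ 4.

4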